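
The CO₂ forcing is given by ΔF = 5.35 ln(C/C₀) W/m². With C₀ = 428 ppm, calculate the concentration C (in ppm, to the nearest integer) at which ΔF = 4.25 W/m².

C ≈ 947 ppm

Set 5.35 ln(C/428) = 4.25, so ln(C/428) = 4.25/5.35 = 0.79439.
Then C/428 = e^0.79439 = 2.21309, giving C = 428 × 2.21309 = 947.20 ppm.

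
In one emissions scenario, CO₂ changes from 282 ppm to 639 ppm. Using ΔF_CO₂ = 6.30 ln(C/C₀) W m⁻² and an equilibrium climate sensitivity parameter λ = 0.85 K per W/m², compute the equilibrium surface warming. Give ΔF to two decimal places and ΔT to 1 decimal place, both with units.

ΔF = 5.15 W/m²; ΔT = 4.4 K

CO₂: 6.30 × ln(639/282) = 6.30 × ln(2.26596) = 6.30 × 0.81800 = 5.1534 W/m².
ΔT = λ ΔF = 0.85 × 5.15 = 4.3775 K.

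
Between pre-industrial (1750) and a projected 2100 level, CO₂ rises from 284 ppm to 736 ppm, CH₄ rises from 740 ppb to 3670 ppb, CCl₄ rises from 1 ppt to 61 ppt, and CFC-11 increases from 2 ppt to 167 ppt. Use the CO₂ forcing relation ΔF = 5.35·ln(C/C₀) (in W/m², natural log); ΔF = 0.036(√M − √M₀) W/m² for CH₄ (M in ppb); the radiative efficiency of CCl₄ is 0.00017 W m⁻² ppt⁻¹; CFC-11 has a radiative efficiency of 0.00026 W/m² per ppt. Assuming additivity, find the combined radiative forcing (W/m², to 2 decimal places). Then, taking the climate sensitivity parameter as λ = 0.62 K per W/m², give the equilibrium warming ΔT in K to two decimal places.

CO₂: 5.35 × ln(736/284) = 5.35 × ln(2.59155) = 5.35 × 0.95226 = 5.0946 W/m².
CH₄: 0.036 × (√3670 − √740) = 0.036 × (60.5805 − 27.2029) = 0.036 × 33.3776 = 1.2016 W/m².
CCl₄: ΔF = 0.00017 × (61 − 1) = 0.00017 × 60 = 0.0102 W/m².
CFC-11: ΔF = 0.00026 × (167 − 2) = 0.00026 × 165 = 0.0429 W/m².
Total ΔF = 5.0946 + 1.2016 + 0.0102 + 0.0429 = 6.3493 W/m².
ΔT = λ ΔF = 0.62 × 6.35 = 3.9370 K.

ΔF = 6.35 W/m²; ΔT = 3.94 K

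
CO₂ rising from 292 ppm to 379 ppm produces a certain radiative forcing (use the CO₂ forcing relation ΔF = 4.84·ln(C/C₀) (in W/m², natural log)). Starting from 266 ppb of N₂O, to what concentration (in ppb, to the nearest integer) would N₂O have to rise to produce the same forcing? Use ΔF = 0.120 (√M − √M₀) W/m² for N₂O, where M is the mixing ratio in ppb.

M ≈ 720 ppb

CO₂ forcing: 4.84 × ln(379/292) = 4.84 × 0.260782 = 1.26218 W/m².
Set 0.120(√M − √266) = 1.26218: √M = 1.26218/0.120 + √266 = 10.5182 + 16.3095 = 26.8277.
M = (26.8277)² = 719.73 ppb.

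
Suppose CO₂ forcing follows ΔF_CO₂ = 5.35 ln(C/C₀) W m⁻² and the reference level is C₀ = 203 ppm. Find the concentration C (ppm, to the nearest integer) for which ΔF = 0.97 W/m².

C ≈ 243 ppm

Set 5.35 ln(C/203) = 0.97, so ln(C/203) = 0.97/5.35 = 0.18131.
Then C/203 = e^0.18131 = 1.19879, giving C = 203 × 1.19879 = 243.35 ppm.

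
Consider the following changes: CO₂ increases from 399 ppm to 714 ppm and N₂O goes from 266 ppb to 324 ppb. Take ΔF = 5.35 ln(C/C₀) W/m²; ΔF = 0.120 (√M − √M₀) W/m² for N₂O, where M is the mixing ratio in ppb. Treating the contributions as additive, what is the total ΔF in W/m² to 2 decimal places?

ΔF = 3.32 W/m²

CO₂: 5.35 × ln(714/399) = 5.35 × ln(1.78947) = 5.35 × 0.58192 = 3.1133 W/m².
N₂O: 0.120 × (√324 − √266) = 0.120 × (18.0000 − 16.3095) = 0.120 × 1.6905 = 0.2029 W/m².
Total ΔF = 3.1133 + 0.2029 = 3.3162 W/m².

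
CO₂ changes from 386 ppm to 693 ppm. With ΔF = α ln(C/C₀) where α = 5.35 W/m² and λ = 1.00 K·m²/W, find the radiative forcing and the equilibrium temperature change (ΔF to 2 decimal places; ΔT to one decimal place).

ΔF = 3.13 W/m²; ΔT = 3.1 K

CO₂: 5.35 × ln(693/386) = 5.35 × ln(1.79534) = 5.35 × 0.58519 = 3.1308 W/m².
ΔT = λ ΔF = 1.00 × 3.13 = 3.1300 K.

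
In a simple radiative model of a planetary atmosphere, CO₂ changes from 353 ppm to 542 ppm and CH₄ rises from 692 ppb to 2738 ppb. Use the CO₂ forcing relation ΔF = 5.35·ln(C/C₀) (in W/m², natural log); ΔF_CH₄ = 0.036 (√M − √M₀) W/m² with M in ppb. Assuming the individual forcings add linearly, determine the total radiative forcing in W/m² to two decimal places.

CO₂: 5.35 × ln(542/353) = 5.35 × ln(1.53541) = 5.35 × 0.42880 = 2.2941 W/m².
CH₄: 0.036 × (√2738 − √692) = 0.036 × (52.3259 − 26.3059) = 0.036 × 26.0200 = 0.9367 W/m².
Total ΔF = 2.2941 + 0.9367 = 3.2308 W/m².

ΔF = 3.23 W/m²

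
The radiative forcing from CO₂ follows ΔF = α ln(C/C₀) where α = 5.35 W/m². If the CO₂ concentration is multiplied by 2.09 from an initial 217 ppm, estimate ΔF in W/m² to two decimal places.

ΔF = 3.94 W/m²

Because the forcing depends only on the ratio C/C₀, the initial concentration does not enter.
ΔF = 5.35 × ln(2.09) = 5.35 × 0.73716 = 3.9438 W/m².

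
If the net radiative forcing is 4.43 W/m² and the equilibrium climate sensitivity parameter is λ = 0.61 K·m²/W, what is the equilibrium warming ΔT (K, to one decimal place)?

ΔT = 2.7 K

ΔT = λ ΔF = 0.61 × 4.43 = 2.7023 K.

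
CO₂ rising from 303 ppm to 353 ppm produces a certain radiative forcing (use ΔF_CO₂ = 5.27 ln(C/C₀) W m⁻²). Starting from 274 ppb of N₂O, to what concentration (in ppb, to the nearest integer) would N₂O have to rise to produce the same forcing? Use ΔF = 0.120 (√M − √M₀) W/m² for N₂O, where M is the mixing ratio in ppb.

CO₂ forcing: 5.27 × ln(353/303) = 5.27 × 0.152735 = 0.80491 W/m².
Set 0.120(√M − √274) = 0.80491: √M = 0.80491/0.120 + √274 = 6.7076 + 16.5529 = 23.2605.
M = (23.2605)² = 541.05 ppb.

M ≈ 541 ppb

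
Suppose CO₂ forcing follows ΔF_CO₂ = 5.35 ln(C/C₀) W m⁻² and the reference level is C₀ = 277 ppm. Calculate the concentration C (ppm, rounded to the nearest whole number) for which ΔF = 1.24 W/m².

Set 5.35 ln(C/277) = 1.24, so ln(C/277) = 1.24/5.35 = 0.23178.
Then C/277 = e^0.23178 = 1.26084, giving C = 277 × 1.26084 = 349.25 ppm.

C ≈ 349 ppm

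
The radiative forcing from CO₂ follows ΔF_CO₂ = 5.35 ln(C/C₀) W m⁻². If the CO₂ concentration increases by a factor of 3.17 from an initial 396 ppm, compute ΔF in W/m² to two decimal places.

Because the forcing depends only on the ratio C/C₀, the initial concentration does not enter.
ΔF = 5.35 × ln(3.17) = 5.35 × 1.15373 = 6.1725 W/m².

ΔF = 6.17 W/m²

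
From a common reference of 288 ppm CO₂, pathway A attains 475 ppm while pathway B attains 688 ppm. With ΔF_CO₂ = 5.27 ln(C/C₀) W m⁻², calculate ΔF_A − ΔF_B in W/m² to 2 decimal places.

ΔF_A − ΔF_B = -1.95 W/m²

ΔF_A = 5.27 ln(475/288) = 5.27 × 0.50035 = 2.6368 W/m².
ΔF_B = 5.27 ln(688/288) = 5.27 × 0.87083 = 4.5893 W/m².
Difference: 2.6368 − 4.5893 = -1.9525 W/m².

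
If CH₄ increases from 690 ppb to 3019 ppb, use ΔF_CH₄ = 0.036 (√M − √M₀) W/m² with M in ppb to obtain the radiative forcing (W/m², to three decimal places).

ΔF = 1.032 W/m²

CH₄: 0.036 × (√3019 − √690) = 0.036 × (54.9454 − 26.2679) = 0.036 × 28.6775 = 1.0324 W/m².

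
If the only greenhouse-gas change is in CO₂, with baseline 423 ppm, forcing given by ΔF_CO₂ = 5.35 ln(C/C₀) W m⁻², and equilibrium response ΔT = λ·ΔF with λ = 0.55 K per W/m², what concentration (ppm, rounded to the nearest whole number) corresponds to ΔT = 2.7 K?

C ≈ 1059 ppm

Required forcing: ΔF = ΔT/λ = 2.7/0.55 = 4.9091 W/m².
Then ln(C/423) = ΔF/5.35 = 4.9091/5.35 = 0.91759.
So C = 423 × e^0.91759 = 423 × 2.50325 = 1058.87 ppm.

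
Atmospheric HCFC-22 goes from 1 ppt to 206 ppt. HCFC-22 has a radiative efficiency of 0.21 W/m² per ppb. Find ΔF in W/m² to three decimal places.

ΔF = 0.043 W/m²

HCFC-22: Δ = 206 − 1 = 205 ppt = 0.205 ppb; ΔF = 0.21 × 0.205 = 0.0431 W/m².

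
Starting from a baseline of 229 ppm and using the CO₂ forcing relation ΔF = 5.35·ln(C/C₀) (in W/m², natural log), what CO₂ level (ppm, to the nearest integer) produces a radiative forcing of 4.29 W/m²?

C ≈ 511 ppm

Set 5.35 ln(C/229) = 4.29, so ln(C/229) = 4.29/5.35 = 0.80187.
Then C/229 = e^0.80187 = 2.22971, giving C = 229 × 2.22971 = 510.60 ppm.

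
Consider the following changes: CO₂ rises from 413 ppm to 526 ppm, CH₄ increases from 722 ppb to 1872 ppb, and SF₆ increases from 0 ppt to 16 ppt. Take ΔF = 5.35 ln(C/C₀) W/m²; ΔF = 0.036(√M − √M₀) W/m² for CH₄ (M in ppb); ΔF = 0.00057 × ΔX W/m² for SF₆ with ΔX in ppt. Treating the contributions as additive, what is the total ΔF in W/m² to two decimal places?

ΔF = 1.89 W/m²

CO₂: 5.35 × ln(526/413) = 5.35 × ln(1.27361) = 5.35 × 0.24186 = 1.2940 W/m².
CH₄: 0.036 × (√1872 − √722) = 0.036 × (43.2666 − 26.8701) = 0.036 × 16.3965 = 0.5903 W/m².
SF₆: ΔF = 0.00057 × (16 − 0) = 0.00057 × 16 = 0.0091 W/m².
Total ΔF = 1.2940 + 0.5903 + 0.0091 = 1.8934 W/m².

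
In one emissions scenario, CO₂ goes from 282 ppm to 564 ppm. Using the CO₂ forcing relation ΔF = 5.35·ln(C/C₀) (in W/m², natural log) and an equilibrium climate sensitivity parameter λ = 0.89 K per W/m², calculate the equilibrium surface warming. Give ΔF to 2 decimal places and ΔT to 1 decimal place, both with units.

CO₂: 5.35 × ln(564/282) = 5.35 × ln(2.00000) = 5.35 × 0.69315 = 3.7084 W/m².
ΔT = λ ΔF = 0.89 × 3.71 = 3.3019 K.

ΔF = 3.71 W/m²; ΔT = 3.3 K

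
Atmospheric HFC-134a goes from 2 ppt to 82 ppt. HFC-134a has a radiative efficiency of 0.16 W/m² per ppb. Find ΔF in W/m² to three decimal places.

HFC-134a: Δ = 82 − 2 = 80 ppt = 0.080 ppb; ΔF = 0.16 × 0.080 = 0.0128 W/m².

ΔF = 0.013 W/m²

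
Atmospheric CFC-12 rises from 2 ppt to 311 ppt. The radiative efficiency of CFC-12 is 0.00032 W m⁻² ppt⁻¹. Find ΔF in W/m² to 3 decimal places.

ΔF = 0.099 W/m²

CFC-12: ΔF = 0.00032 × (311 − 2) = 0.00032 × 309 = 0.0989 W/m².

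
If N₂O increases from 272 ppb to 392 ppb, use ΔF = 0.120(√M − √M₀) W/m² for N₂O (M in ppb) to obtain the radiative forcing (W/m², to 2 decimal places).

N₂O: 0.120 × (√392 − √272) = 0.120 × (19.7990 − 16.4924) = 0.120 × 3.3066 = 0.3968 W/m².

ΔF = 0.40 W/m²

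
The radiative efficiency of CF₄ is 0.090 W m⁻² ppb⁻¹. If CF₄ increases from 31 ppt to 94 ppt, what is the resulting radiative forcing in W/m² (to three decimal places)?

ΔF = 0.006 W/m²

CF₄: Δ = 94 − 31 = 63 ppt = 0.063 ppb; ΔF = 0.090 × 0.063 = 0.0057 W/m².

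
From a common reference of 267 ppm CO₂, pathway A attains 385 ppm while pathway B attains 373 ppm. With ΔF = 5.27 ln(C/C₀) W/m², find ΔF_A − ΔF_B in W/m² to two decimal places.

ΔF_A − ΔF_B = 0.17 W/m²

ΔF_A = 5.27 ln(385/267) = 5.27 × 0.36599 = 1.9288 W/m².
ΔF_B = 5.27 ln(373/267) = 5.27 × 0.33433 = 1.7619 W/m².
Difference: 1.9288 − 1.7619 = 0.1669 W/m².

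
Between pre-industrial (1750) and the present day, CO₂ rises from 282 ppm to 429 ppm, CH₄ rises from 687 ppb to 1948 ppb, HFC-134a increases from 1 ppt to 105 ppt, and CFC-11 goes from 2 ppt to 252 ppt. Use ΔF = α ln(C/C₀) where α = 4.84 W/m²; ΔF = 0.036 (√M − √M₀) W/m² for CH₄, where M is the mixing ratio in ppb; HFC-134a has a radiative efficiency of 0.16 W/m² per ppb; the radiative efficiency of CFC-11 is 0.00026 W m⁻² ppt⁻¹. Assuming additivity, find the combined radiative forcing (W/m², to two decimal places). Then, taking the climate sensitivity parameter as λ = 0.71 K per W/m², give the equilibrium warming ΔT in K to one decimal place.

CO₂: 4.84 × ln(429/282) = 4.84 × ln(1.52128) = 4.84 × 0.41955 = 2.0306 W/m².
CH₄: 0.036 × (√1948 − √687) = 0.036 × (44.1362 − 26.2107) = 0.036 × 17.9255 = 0.6453 W/m².
HFC-134a: Δ = 105 − 1 = 104 ppt = 0.104 ppb; ΔF = 0.16 × 0.104 = 0.0166 W/m².
CFC-11: ΔF = 0.00026 × (252 − 2) = 0.00026 × 250 = 0.0650 W/m².
Total ΔF = 2.0306 + 0.6453 + 0.0166 + 0.0650 = 2.7575 W/m².
ΔT = λ ΔF = 0.71 × 2.76 = 1.9596 K.

ΔF = 2.76 W/m²; ΔT = 2.0 K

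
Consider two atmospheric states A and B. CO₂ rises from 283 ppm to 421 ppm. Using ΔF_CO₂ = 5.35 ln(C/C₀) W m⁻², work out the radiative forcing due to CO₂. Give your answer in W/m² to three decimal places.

CO₂: 5.35 × ln(421/283) = 5.35 × ln(1.48763) = 5.35 × 0.39718 = 2.1249 W/m².

ΔF = 2.125 W/m²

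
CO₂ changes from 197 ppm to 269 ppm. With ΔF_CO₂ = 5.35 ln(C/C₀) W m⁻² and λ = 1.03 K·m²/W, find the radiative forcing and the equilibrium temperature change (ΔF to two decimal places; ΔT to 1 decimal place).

CO₂: 5.35 × ln(269/197) = 5.35 × ln(1.36548) = 5.35 × 0.31151 = 1.6666 W/m².
ΔT = λ ΔF = 1.03 × 1.67 = 1.7201 K.

ΔF = 1.67 W/m²; ΔT = 1.7 K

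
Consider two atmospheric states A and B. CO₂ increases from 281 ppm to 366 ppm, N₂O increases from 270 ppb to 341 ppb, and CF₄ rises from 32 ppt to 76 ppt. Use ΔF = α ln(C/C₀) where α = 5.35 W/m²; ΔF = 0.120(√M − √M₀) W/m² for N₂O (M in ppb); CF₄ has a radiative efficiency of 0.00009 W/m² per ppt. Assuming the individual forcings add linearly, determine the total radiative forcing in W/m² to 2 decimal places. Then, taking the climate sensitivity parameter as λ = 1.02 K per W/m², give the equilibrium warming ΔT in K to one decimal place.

ΔF = 1.66 W/m²; ΔT = 1.7 K

CO₂: 5.35 × ln(366/281) = 5.35 × ln(1.30249) = 5.35 × 0.26428 = 1.4139 W/m².
N₂O: 0.120 × (√341 − √270) = 0.120 × (18.4662 − 16.4317) = 0.120 × 2.0345 = 0.2441 W/m².
CF₄: ΔF = 0.00009 × (76 − 32) = 0.00009 × 44 = 0.0040 W/m².
Total ΔF = 1.4139 + 0.2441 + 0.0040 = 1.6620 W/m².
ΔT = λ ΔF = 1.02 × 1.66 = 1.6932 K.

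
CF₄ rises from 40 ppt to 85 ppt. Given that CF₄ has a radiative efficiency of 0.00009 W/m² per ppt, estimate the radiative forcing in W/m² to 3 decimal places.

CF₄: ΔF = 0.00009 × (85 − 40) = 0.00009 × 45 = 0.0041 W/m².

ΔF = 0.004 W/m²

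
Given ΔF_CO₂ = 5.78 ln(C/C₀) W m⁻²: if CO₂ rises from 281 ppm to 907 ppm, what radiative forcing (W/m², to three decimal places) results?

CO₂: 5.78 × ln(907/281) = 5.78 × ln(3.22776) = 5.78 × 1.17179 = 6.7729 W/m².

ΔF = 6.773 W/m²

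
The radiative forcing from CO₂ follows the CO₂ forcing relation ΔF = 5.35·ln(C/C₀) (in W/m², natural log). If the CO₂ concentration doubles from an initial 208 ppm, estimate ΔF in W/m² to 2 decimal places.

ΔF = 3.71 W/m²

Because the forcing depends only on the ratio C/C₀, the initial concentration does not enter.
ΔF = 5.35 × ln(2) = 5.35 × 0.69315 = 3.7084 W/m².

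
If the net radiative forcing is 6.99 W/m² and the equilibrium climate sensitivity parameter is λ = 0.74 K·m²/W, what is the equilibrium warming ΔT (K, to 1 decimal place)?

ΔT = λ ΔF = 0.74 × 6.99 = 5.1726 K.

ΔT = 5.2 K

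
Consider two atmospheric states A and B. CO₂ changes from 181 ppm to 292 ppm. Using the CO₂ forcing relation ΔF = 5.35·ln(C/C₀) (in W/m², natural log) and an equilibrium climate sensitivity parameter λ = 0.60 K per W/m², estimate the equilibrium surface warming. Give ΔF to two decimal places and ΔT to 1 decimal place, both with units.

CO₂: 5.35 × ln(292/181) = 5.35 × ln(1.61326) = 5.35 × 0.47826 = 2.5587 W/m².
ΔT = λ ΔF = 0.60 × 2.56 = 1.5360 K.

ΔF = 2.56 W/m²; ΔT = 1.5 K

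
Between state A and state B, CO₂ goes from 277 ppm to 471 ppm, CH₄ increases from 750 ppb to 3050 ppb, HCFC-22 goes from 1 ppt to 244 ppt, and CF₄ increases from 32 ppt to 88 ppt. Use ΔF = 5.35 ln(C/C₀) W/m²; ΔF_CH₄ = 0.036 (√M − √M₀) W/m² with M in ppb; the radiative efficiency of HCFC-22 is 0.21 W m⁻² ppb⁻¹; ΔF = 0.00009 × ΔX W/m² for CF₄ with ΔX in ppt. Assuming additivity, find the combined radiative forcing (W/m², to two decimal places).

CO₂: 5.35 × ln(471/277) = 5.35 × ln(1.70036) = 5.35 × 0.53084 = 2.8400 W/m².
CH₄: 0.036 × (√3050 − √750) = 0.036 × (55.2268 − 27.3861) = 0.036 × 27.8407 = 1.0023 W/m².
HCFC-22: Δ = 244 − 1 = 243 ppt = 0.243 ppb; ΔF = 0.21 × 0.243 = 0.0510 W/m².
CF₄: ΔF = 0.00009 × (88 − 32) = 0.00009 × 56 = 0.0050 W/m².
Total ΔF = 2.8400 + 1.0023 + 0.0510 + 0.0050 = 3.8983 W/m².

ΔF = 3.90 W/m²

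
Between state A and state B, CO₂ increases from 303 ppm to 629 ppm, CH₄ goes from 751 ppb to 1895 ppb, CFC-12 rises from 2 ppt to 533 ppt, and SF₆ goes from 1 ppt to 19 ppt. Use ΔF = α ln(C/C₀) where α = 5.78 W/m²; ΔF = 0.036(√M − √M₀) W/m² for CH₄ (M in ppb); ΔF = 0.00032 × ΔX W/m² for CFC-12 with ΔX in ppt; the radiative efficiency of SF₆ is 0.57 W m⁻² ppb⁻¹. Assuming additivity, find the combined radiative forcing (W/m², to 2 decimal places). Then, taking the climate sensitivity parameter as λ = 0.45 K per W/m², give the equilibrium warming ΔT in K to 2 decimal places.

CO₂: 5.78 × ln(629/303) = 5.78 × ln(2.07591) = 5.78 × 0.73040 = 4.2217 W/m².
CH₄: 0.036 × (√1895 − √751) = 0.036 × (43.5316 − 27.4044) = 0.036 × 16.1272 = 0.5806 W/m².
CFC-12: ΔF = 0.00032 × (533 − 2) = 0.00032 × 531 = 0.1699 W/m².
SF₆: Δ = 19 − 1 = 18 ppt = 0.018 ppb; ΔF = 0.57 × 0.018 = 0.0103 W/m².
Total ΔF = 4.2217 + 0.5806 + 0.1699 + 0.0103 = 4.9825 W/m².
ΔT = λ ΔF = 0.45 × 4.98 = 2.2410 K.

ΔF = 4.98 W/m²; ΔT = 2.24 K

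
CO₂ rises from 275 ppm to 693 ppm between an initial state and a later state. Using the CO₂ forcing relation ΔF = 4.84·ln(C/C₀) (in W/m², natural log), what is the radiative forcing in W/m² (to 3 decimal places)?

CO₂ absorption bands are partially saturated, so forcing scales with the logarithm of the concentration ratio.
CO₂: 4.84 × ln(693/275) = 4.84 × ln(2.52000) = 4.84 × 0.92426 = 4.4734 W/m².

ΔF = 4.473 W/m²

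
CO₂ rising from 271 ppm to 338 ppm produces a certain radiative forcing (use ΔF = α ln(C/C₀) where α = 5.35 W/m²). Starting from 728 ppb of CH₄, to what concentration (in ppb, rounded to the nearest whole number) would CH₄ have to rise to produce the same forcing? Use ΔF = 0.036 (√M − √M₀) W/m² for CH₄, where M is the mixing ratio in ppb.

M ≈ 3578 ppb

CO₂ forcing: 5.35 × ln(338/271) = 5.35 × 0.220927 = 1.18196 W/m².
Set 0.036(√M − √728) = 1.18196: √M = 1.18196/0.036 + √728 = 32.8322 + 26.9815 = 59.8137.
M = (59.8137)² = 3577.68 ppb.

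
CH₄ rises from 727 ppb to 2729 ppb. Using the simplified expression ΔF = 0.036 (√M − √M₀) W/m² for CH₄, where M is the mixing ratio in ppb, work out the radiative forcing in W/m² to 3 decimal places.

ΔF = 0.910 W/m²

CH₄: 0.036 × (√2729 − √727) = 0.036 × (52.2398 − 26.9629) = 0.036 × 25.2769 = 0.9100 W/m².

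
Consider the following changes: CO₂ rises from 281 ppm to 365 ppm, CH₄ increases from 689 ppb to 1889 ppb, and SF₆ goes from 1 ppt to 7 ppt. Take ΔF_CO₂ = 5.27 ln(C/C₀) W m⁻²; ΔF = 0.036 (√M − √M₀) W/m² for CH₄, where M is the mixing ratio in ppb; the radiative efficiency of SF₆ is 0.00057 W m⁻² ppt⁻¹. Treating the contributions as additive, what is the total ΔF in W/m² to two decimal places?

ΔF = 2.00 W/m²

CO₂: 5.27 × ln(365/281) = 5.27 × ln(1.29893) = 5.27 × 0.26154 = 1.3783 W/m².
CH₄: 0.036 × (√1889 − √689) = 0.036 × (43.4626 − 26.2488) = 0.036 × 17.2138 = 0.6197 W/m².
SF₆: ΔF = 0.00057 × (7 − 1) = 0.00057 × 6 = 0.0034 W/m².
Total ΔF = 1.3783 + 0.6197 + 0.0034 = 2.0014 W/m².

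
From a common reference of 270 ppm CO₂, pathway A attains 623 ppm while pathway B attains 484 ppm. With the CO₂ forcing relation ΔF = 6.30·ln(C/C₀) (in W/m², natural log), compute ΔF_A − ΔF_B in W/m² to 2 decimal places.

ΔF_A − ΔF_B = 1.59 W/m²

ΔF_A = 6.30 ln(623/270) = 6.30 × 0.83612 = 5.2676 W/m².
ΔF_B = 6.30 ln(484/270) = 6.30 × 0.58366 = 3.6771 W/m².
Difference: 5.2676 − 3.6771 = 1.5905 W/m².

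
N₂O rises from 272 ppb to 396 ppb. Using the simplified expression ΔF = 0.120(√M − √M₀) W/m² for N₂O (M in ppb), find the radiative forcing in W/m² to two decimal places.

ΔF = 0.41 W/m²

N₂O: 0.120 × (√396 − √272) = 0.120 × (19.8997 − 16.4924) = 0.120 × 3.4073 = 0.4089 W/m².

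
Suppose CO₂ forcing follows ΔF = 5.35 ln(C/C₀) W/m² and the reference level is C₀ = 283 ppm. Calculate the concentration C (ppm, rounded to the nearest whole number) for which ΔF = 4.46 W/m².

C ≈ 651 ppm

Set 5.35 ln(C/283) = 4.46, so ln(C/283) = 4.46/5.35 = 0.83364.
Then C/283 = e^0.83364 = 2.30168, giving C = 283 × 2.30168 = 651.38 ppm.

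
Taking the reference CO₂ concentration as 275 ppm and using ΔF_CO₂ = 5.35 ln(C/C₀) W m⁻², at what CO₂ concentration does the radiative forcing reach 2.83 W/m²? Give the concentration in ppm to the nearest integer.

C ≈ 467 ppm

Set 5.35 ln(C/275) = 2.83, so ln(C/275) = 2.83/5.35 = 0.52897.
Then C/275 = e^0.52897 = 1.69718, giving C = 275 × 1.69718 = 466.72 ppm.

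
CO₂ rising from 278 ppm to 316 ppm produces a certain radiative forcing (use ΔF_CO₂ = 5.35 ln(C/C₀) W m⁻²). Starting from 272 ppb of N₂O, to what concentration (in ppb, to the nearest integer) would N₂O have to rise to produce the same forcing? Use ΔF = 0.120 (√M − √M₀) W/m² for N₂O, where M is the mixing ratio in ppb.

M ≈ 493 ppb

CO₂ forcing: 5.35 × ln(316/278) = 5.35 × 0.128121 = 0.68545 W/m².
Set 0.120(√M − √272) = 0.68545: √M = 0.68545/0.120 + √272 = 5.7121 + 16.4924 = 22.2045.
M = (22.2045)² = 493.04 ppb.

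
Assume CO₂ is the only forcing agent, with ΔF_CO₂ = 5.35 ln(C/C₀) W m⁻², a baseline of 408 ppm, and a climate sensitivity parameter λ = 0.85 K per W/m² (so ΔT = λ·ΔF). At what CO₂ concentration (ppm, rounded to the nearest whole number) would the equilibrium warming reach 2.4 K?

Required forcing: ΔF = ΔT/λ = 2.4/0.85 = 2.8235 W/m².
Then ln(C/408) = ΔF/5.35 = 2.8235/5.35 = 0.52776.
So C = 408 × e^0.52776 = 408 × 1.69513 = 691.61 ppm.

C ≈ 692 ppm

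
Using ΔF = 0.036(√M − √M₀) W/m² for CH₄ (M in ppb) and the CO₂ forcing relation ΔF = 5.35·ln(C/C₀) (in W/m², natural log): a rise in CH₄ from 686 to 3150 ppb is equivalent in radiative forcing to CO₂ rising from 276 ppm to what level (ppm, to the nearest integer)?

C ≈ 338 ppm

CH₄ forcing: 0.036 × (√3150 − √686) = 0.036 × (56.1249 − 26.1916) = 0.036 × 29.9333 = 1.07760 W/m².
Set 5.35 ln(C/276) = 1.07760: ln(C/276) = 1.07760/5.35 = 0.20142, so C = 276 × e^0.20142 = 276 × 1.22314 = 337.59 ppm.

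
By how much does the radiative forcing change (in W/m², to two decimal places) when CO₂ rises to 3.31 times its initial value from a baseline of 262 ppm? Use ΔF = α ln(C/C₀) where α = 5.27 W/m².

ΔF = 5.27 × ln(3.31) = 5.27 × 1.19695 = 6.3079 W/m².

ΔF = 6.31 W/m²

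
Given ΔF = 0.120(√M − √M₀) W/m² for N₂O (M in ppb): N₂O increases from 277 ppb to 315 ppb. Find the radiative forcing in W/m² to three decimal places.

N₂O: 0.120 × (√315 − √277) = 0.120 × (17.7482 − 16.6433) = 0.120 × 1.1049 = 0.1326 W/m².

ΔF = 0.133 W/m²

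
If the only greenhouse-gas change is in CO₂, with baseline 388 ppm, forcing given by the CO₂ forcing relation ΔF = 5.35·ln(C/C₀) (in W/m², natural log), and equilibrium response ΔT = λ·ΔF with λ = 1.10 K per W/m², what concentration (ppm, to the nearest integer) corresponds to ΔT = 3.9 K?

C ≈ 753 ppm

Required forcing: ΔF = ΔT/λ = 3.9/1.10 = 3.5455 W/m².
Then ln(C/388) = ΔF/5.35 = 3.5455/5.35 = 0.66271.
So C = 388 × e^0.66271 = 388 × 1.94004 = 752.74 ppm.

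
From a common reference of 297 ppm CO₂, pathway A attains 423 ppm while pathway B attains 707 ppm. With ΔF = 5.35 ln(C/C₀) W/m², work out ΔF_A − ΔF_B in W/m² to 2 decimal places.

ΔF_A − ΔF_B = -2.75 W/m²

ΔF_A = 5.35 ln(423/297) = 5.35 × 0.35364 = 1.8920 W/m².
ΔF_B = 5.35 ln(707/297) = 5.35 × 0.86730 = 4.6401 W/m².
Difference: 1.8920 − 4.6401 = -2.7481 W/m².
(Equivalently, ΔF_A − ΔF_B = 5.35 ln(423/707) = 5.35 × -0.51366 = -2.7481 W/m².)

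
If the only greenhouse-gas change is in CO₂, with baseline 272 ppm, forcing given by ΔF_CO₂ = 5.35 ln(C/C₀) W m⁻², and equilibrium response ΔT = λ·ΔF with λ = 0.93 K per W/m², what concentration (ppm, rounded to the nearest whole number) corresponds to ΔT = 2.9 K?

Required forcing: ΔF = ΔT/λ = 2.9/0.93 = 3.1183 W/m².
Then ln(C/272) = ΔF/5.35 = 3.1183/5.35 = 0.58286.
So C = 272 × e^0.58286 = 272 × 1.79115 = 487.19 ppm.

C ≈ 487 ppm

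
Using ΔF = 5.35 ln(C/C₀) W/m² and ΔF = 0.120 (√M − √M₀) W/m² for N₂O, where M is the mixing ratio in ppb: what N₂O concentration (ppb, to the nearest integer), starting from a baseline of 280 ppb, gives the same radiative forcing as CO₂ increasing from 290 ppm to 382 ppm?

CO₂ forcing: 5.35 × ln(382/290) = 5.35 × 0.275540 = 1.47414 W/m².
Set 0.120(√M − √280) = 1.47414: √M = 1.47414/0.120 + √280 = 12.2845 + 16.7332 = 29.0177.
M = (29.0177)² = 842.03 ppb.

M ≈ 842 ppb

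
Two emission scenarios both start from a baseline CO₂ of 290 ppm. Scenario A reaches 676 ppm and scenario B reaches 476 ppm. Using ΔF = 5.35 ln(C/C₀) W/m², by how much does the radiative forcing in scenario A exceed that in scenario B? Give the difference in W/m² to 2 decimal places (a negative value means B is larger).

ΔF_A − ΔF_B = 1.88 W/m²

ΔF_A = 5.35 ln(676/290) = 5.35 × 0.84631 = 4.5278 W/m².
ΔF_B = 5.35 ln(476/290) = 5.35 × 0.49554 = 2.6511 W/m².
Difference: 4.5278 − 2.6511 = 1.8767 W/m².
(Equivalently, ΔF_A − ΔF_B = 5.35 ln(676/476) = 5.35 × 0.35078 = 1.8767 W/m².)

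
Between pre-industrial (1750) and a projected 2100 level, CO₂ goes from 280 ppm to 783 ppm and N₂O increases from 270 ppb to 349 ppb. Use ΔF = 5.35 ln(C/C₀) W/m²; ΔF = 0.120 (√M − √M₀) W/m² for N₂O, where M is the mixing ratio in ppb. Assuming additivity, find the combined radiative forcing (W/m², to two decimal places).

CO₂: 5.35 × ln(783/280) = 5.35 × ln(2.79643) = 5.35 × 1.02834 = 5.5016 W/m².
N₂O: 0.120 × (√349 − √270) = 0.120 × (18.6815 − 16.4317) = 0.120 × 2.2498 = 0.2700 W/m².
Total ΔF = 5.5016 + 0.2700 = 5.7716 W/m².

ΔF = 5.77 W/m²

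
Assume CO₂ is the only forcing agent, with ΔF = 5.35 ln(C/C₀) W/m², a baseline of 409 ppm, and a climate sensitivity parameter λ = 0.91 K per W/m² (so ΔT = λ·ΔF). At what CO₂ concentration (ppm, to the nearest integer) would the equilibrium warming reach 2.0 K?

Required forcing: ΔF = ΔT/λ = 2.0/0.91 = 2.1978 W/m².
Then ln(C/409) = ΔF/5.35 = 2.1978/5.35 = 0.41080.
So C = 409 × e^0.41080 = 409 × 1.50802 = 616.78 ppm.

C ≈ 617 ppm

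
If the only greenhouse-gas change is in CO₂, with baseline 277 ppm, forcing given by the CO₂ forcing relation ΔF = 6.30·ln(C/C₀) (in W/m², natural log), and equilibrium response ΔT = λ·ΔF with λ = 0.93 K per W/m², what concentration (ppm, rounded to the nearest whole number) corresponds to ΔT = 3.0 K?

Required forcing: ΔF = ΔT/λ = 3.0/0.93 = 3.2258 W/m².
Then ln(C/277) = ΔF/6.30 = 3.2258/6.30 = 0.51203.
So C = 277 × e^0.51203 = 277 × 1.66868 = 462.22 ppm.

C ≈ 462 ppm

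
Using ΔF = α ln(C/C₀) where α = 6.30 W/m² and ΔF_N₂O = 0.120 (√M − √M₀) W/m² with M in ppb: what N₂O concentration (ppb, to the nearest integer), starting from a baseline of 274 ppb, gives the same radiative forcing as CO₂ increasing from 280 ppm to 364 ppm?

CO₂ forcing: 6.30 × ln(364/280) = 6.30 × 0.262364 = 1.65289 W/m².
Set 0.120(√M − √274) = 1.65289: √M = 1.65289/0.120 + √274 = 13.7741 + 16.5529 = 30.3270.
M = (30.3270)² = 919.73 ppb.

M ≈ 920 ppb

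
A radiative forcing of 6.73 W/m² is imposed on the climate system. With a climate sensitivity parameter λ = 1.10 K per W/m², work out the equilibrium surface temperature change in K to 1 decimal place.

ΔT = 7.4 K

ΔT = λ ΔF = 1.10 × 6.73 = 7.4030 K.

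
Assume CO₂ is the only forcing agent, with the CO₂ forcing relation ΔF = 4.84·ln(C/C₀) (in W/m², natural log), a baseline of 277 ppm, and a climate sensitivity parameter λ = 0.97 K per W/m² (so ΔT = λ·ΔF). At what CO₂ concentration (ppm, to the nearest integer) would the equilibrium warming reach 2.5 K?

C ≈ 472 ppm

Required forcing: ΔF = ΔT/λ = 2.5/0.97 = 2.5773 W/m².
Then ln(C/277) = ΔF/4.84 = 2.5773/4.84 = 0.53250.
So C = 277 × e^0.53250 = 277 × 1.70318 = 471.78 ppm.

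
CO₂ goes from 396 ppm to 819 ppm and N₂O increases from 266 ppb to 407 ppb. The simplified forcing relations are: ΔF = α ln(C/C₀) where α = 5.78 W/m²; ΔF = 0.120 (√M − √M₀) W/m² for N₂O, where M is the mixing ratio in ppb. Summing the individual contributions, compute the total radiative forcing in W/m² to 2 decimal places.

ΔF = 4.66 W/m²

CO₂: 5.78 × ln(819/396) = 5.78 × ln(2.06818) = 5.78 × 0.72667 = 4.2002 W/m².
N₂O: 0.120 × (√407 − √266) = 0.120 × (20.1742 − 16.3095) = 0.120 × 3.8647 = 0.4638 W/m².
Total ΔF = 4.2002 + 0.4638 = 4.6640 W/m².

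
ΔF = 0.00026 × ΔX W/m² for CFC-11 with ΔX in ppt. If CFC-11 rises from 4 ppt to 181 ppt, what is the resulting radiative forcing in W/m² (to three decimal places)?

ΔF = 0.046 W/m²

CFC-11: ΔF = 0.00026 × (181 − 4) = 0.00026 × 177 = 0.0460 W/m².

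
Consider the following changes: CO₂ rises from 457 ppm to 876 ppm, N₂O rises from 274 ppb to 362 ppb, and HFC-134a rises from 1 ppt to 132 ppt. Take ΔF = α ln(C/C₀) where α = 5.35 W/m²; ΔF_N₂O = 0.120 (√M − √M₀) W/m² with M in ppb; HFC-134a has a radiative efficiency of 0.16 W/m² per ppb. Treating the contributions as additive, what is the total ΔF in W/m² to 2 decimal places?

ΔF = 3.80 W/m²

CO₂: 5.35 × ln(876/457) = 5.35 × ln(1.91685) = 5.35 × 0.65068 = 3.4811 W/m².
N₂O: 0.120 × (√362 − √274) = 0.120 × (19.0263 − 16.5529) = 0.120 × 2.4734 = 0.2968 W/m².
HFC-134a: Δ = 132 − 1 = 131 ppt = 0.131 ppb; ΔF = 0.16 × 0.131 = 0.0210 W/m².
Total ΔF = 3.4811 + 0.2968 + 0.0210 = 3.7989 W/m².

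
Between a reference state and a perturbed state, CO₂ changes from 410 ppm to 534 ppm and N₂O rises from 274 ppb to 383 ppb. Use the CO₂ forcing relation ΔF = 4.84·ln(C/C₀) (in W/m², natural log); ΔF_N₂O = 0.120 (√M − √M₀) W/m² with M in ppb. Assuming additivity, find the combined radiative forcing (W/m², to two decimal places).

CO₂: 4.84 × ln(534/410) = 4.84 × ln(1.30244) = 4.84 × 0.26424 = 1.2789 W/m².
N₂O: 0.120 × (√383 − √274) = 0.120 × (19.5704 − 16.5529) = 0.120 × 3.0175 = 0.3621 W/m².
Total ΔF = 1.2789 + 0.3621 = 1.6410 W/m².

ΔF = 1.64 W/m²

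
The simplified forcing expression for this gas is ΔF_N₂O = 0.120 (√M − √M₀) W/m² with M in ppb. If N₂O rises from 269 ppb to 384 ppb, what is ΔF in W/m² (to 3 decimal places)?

N₂O: 0.120 × (√384 − √269) = 0.120 × (19.5959 − 16.4012) = 0.120 × 3.1947 = 0.3834 W/m².

ΔF = 0.383 W/m²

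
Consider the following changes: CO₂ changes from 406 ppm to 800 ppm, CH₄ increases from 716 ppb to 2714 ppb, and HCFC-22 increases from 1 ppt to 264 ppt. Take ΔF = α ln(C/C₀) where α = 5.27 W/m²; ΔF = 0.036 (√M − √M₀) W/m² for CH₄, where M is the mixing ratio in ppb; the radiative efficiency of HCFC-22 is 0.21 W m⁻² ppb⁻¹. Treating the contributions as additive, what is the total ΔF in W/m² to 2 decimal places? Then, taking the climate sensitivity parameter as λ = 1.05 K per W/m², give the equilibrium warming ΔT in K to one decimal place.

CO₂: 5.27 × ln(800/406) = 5.27 × ln(1.97044) = 5.27 × 0.67826 = 3.5744 W/m².
CH₄: 0.036 × (√2714 − √716) = 0.036 × (52.0961 − 26.7582) = 0.036 × 25.3379 = 0.9122 W/m².
HCFC-22: Δ = 264 − 1 = 263 ppt = 0.263 ppb; ΔF = 0.21 × 0.263 = 0.0552 W/m².
Total ΔF = 3.5744 + 0.9122 + 0.0552 = 4.5418 W/m².
ΔT = λ ΔF = 1.05 × 4.54 = 4.7670 K.

ΔF = 4.54 W/m²; ΔT = 4.8 K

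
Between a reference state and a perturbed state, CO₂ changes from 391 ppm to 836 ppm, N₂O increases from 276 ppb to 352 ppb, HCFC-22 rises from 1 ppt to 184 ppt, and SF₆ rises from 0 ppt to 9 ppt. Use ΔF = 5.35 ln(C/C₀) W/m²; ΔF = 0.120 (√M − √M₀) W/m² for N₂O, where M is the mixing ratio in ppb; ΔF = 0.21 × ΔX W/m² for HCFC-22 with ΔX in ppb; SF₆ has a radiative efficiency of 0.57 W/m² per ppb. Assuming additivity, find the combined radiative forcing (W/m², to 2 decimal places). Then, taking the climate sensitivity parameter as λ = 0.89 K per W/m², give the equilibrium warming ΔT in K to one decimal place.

CO₂: 5.35 × ln(836/391) = 5.35 × ln(2.13811) = 5.35 × 0.75992 = 4.0656 W/m².
N₂O: 0.120 × (√352 − √276) = 0.120 × (18.7617 − 16.6132) = 0.120 × 2.1485 = 0.2578 W/m².
HCFC-22: Δ = 184 − 1 = 183 ppt = 0.183 ppb; ΔF = 0.21 × 0.183 = 0.0384 W/m².
SF₆: Δ = 9 − 0 = 9 ppt = 0.009 ppb; ΔF = 0.57 × 0.009 = 0.0051 W/m².
Total ΔF = 4.0656 + 0.2578 + 0.0384 + 0.0051 = 4.3669 W/m².
ΔT = λ ΔF = 0.89 × 4.37 = 3.8893 K.

ΔF = 4.37 W/m²; ΔT = 3.9 K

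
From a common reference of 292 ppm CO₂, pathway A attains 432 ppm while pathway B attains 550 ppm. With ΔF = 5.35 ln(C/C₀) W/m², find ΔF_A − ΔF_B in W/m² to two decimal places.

ΔF_A = 5.35 ln(432/292) = 5.35 × 0.39167 = 2.0954 W/m².
ΔF_B = 5.35 ln(550/292) = 5.35 × 0.63316 = 3.3874 W/m².
Difference: 2.0954 − 3.3874 = -1.2920 W/m².

ΔF_A − ΔF_B = -1.29 W/m²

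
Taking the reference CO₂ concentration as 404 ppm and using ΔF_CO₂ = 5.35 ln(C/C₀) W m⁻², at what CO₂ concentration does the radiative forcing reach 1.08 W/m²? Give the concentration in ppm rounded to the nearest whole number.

Set 5.35 ln(C/404) = 1.08, so ln(C/404) = 1.08/5.35 = 0.20187.
Then C/404 = e^0.20187 = 1.22369, giving C = 404 × 1.22369 = 494.37 ppm.

C ≈ 494 ppm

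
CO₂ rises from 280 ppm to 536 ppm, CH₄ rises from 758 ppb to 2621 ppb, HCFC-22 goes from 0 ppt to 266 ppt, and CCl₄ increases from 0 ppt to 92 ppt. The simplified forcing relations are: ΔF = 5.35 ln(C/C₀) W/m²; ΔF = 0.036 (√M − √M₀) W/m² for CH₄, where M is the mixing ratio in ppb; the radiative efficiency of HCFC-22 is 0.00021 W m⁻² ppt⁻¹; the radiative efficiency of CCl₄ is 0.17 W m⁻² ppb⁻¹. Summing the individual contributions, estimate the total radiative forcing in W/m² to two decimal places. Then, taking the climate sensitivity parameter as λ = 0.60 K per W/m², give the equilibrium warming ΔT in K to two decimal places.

ΔF = 4.40 W/m²; ΔT = 2.64 K

CO₂: 5.35 × ln(536/280) = 5.35 × ln(1.91429) = 5.35 × 0.64935 = 3.4740 W/m².
CH₄: 0.036 × (√2621 − √758) = 0.036 × (51.1957 − 27.5318) = 0.036 × 23.6639 = 0.8519 W/m².
HCFC-22: ΔF = 0.00021 × (266 − 0) = 0.00021 × 266 = 0.0559 W/m².
CCl₄: Δ = 92 − 0 = 92 ppt = 0.092 ppb; ΔF = 0.17 × 0.092 = 0.0156 W/m².
Total ΔF = 3.4740 + 0.8519 + 0.0559 + 0.0156 = 4.3974 W/m².
ΔT = λ ΔF = 0.60 × 4.40 = 2.6400 K.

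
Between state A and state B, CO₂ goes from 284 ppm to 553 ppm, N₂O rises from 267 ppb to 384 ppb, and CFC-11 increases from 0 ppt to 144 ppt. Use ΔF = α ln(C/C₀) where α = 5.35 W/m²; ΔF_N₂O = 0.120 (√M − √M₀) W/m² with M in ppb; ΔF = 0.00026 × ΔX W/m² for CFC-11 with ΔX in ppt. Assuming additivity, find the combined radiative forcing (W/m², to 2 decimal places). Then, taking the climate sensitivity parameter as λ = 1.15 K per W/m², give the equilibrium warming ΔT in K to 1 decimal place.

ΔF = 3.99 W/m²; ΔT = 4.6 K

CO₂: 5.35 × ln(553/284) = 5.35 × ln(1.94718) = 5.35 × 0.66638 = 3.5651 W/m².
N₂O: 0.120 × (√384 − √267) = 0.120 × (19.5959 − 16.3401) = 0.120 × 3.2558 = 0.3907 W/m².
CFC-11: ΔF = 0.00026 × (144 − 0) = 0.00026 × 144 = 0.0374 W/m².
Total ΔF = 3.5651 + 0.3907 + 0.0374 = 3.9932 W/m².
ΔT = λ ΔF = 1.15 × 3.99 = 4.5885 K.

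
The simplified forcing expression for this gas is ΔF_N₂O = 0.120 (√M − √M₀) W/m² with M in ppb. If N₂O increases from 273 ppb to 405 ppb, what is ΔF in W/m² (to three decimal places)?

ΔF = 0.432 W/m²

N₂O: 0.120 × (√405 − √273) = 0.120 × (20.1246 − 16.5227) = 0.120 × 3.6019 = 0.4322 W/m².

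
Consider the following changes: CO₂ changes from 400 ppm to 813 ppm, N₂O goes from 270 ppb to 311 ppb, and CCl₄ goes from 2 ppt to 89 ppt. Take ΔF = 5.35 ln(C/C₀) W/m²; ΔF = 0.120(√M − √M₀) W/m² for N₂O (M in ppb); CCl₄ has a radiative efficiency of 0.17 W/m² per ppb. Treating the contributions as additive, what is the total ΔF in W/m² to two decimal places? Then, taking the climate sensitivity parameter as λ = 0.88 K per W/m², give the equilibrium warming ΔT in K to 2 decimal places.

CO₂: 5.35 × ln(813/400) = 5.35 × ln(2.03250) = 5.35 × 0.70927 = 3.7946 W/m².
N₂O: 0.120 × (√311 − √270) = 0.120 × (17.6352 − 16.4317) = 0.120 × 1.2035 = 0.1444 W/m².
CCl₄: Δ = 89 − 2 = 87 ppt = 0.087 ppb; ΔF = 0.17 × 0.087 = 0.0148 W/m².
Total ΔF = 3.7946 + 0.1444 + 0.0148 = 3.9538 W/m².
ΔT = λ ΔF = 0.88 × 3.95 = 3.4760 K.

ΔF = 3.95 W/m²; ΔT = 3.48 K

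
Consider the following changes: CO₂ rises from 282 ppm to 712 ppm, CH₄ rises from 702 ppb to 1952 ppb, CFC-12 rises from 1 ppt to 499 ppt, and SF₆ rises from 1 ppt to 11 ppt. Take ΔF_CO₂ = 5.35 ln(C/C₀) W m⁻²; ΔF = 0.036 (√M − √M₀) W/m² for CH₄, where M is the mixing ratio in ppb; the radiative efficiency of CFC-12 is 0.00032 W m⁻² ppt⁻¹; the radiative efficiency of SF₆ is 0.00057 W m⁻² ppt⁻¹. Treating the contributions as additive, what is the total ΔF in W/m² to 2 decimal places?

ΔF = 5.76 W/m²

CO₂: 5.35 × ln(712/282) = 5.35 × ln(2.52482) = 5.35 × 0.92617 = 4.9550 W/m².
CH₄: 0.036 × (√1952 − √702) = 0.036 × (44.1814 − 26.4953) = 0.036 × 17.6861 = 0.6367 W/m².
CFC-12: ΔF = 0.00032 × (499 − 1) = 0.00032 × 498 = 0.1594 W/m².
SF₆: ΔF = 0.00057 × (11 − 1) = 0.00057 × 10 = 0.0057 W/m².
Total ΔF = 4.9550 + 0.6367 + 0.1594 + 0.0057 = 5.7568 W/m².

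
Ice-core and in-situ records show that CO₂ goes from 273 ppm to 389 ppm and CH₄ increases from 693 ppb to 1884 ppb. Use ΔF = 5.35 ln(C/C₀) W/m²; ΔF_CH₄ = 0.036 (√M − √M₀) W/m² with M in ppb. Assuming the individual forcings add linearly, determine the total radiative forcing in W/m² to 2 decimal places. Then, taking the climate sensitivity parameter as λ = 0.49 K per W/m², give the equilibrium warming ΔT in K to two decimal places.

CO₂: 5.35 × ln(389/273) = 5.35 × ln(1.42491) = 5.35 × 0.35411 = 1.8945 W/m².
CH₄: 0.036 × (√1884 − √693) = 0.036 × (43.4051 − 26.3249) = 0.036 × 17.0802 = 0.6149 W/m².
Total ΔF = 1.8945 + 0.6149 = 2.5094 W/m².
ΔT = λ ΔF = 0.49 × 2.51 = 1.2299 K.

ΔF = 2.51 W/m²; ΔT = 1.23 K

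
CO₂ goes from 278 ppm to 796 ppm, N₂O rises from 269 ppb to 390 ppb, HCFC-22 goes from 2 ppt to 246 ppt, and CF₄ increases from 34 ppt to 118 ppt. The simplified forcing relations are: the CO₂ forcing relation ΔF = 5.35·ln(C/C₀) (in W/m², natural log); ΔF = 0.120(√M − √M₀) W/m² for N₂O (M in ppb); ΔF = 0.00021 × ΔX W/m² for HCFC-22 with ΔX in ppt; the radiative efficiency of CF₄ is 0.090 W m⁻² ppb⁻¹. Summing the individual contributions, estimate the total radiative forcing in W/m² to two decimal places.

ΔF = 6.09 W/m²

CO₂: 5.35 × ln(796/278) = 5.35 × ln(2.86331) = 5.35 × 1.05198 = 5.6281 W/m².
N₂O: 0.120 × (√390 − √269) = 0.120 × (19.7484 − 16.4012) = 0.120 × 3.3472 = 0.4017 W/m².
HCFC-22: ΔF = 0.00021 × (246 − 2) = 0.00021 × 244 = 0.0512 W/m².
CF₄: Δ = 118 − 34 = 84 ppt = 0.084 ppb; ΔF = 0.090 × 0.084 = 0.0076 W/m².
Total ΔF = 5.6281 + 0.4017 + 0.0512 + 0.0076 = 6.0886 W/m².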